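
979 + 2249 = 3228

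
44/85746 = 22/42873 = 0.00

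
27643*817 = 22584331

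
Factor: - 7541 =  - 7541^1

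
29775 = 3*9925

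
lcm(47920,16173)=1293840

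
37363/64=583 + 51/64  =  583.80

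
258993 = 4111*63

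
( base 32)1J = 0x33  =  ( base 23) 25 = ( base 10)51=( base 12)43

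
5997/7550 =5997/7550= 0.79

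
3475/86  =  3475/86 = 40.41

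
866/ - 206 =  - 5+82/103 = - 4.20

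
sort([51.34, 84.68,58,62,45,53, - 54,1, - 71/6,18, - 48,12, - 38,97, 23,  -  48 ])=[-54,-48,-48, - 38,-71/6,1, 12,18, 23,45,51.34,53, 58 , 62,84.68,97]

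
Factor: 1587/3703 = 3^1*7^(-1) = 3/7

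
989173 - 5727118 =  - 4737945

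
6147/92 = 66+75/92 = 66.82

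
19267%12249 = 7018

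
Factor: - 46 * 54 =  -2484=-2^2*3^3*23^1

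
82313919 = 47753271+34560648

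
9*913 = 8217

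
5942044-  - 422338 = 6364382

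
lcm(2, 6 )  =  6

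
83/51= 83/51 = 1.63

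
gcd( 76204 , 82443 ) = 1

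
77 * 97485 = 7506345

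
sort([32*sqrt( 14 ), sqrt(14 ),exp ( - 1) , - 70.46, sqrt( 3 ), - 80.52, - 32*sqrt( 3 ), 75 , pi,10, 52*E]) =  [  -  80.52,-70.46,-32*sqrt(3) , exp(-1 ), sqrt(3),pi, sqrt( 14), 10  ,  75, 32*sqrt(14 ), 52*E ]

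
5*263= 1315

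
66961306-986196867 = - 919235561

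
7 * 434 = 3038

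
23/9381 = 23/9381 = 0.00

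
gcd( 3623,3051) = 1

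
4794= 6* 799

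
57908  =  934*62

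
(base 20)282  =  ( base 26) 1b0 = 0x3c2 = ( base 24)1G2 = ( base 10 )962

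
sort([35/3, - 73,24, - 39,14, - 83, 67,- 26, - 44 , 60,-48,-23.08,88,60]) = [-83,-73, - 48, - 44,-39, - 26 , - 23.08,35/3, 14,24, 60,60, 67,88 ]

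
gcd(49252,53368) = 28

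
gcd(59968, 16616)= 8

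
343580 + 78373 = 421953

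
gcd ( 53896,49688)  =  8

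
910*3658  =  3328780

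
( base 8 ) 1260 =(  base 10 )688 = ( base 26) 10C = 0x2B0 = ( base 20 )1e8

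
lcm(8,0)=0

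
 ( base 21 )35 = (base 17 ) 40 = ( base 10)68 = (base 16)44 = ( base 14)4c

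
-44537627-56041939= -100579566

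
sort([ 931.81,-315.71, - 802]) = [ - 802, - 315.71,931.81 ]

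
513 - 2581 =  - 2068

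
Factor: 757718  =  2^1 *13^1*151^1 * 193^1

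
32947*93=3064071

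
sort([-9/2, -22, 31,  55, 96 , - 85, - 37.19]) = [ - 85, - 37.19,-22, - 9/2, 31, 55,96 ] 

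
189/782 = 189/782 =0.24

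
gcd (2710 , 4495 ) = 5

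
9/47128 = 9/47128 = 0.00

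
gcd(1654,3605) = 1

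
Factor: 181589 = 41^1*43^1*103^1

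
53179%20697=11785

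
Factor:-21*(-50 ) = 1050 = 2^1*3^1*5^2*7^1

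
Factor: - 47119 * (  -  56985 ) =3^1*5^1*29^1 * 131^1*47119^1 = 2685076215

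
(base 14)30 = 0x2A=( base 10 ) 42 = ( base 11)39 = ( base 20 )22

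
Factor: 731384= 2^3*91423^1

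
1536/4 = 384 = 384.00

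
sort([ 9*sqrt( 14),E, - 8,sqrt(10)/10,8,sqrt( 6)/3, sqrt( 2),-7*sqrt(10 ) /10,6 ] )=[ - 8,-7*sqrt( 10 ) /10, sqrt ( 10)/10,sqrt(6 ) /3 , sqrt ( 2 ),E,6, 8, 9*sqrt( 14)] 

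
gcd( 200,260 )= 20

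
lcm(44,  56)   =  616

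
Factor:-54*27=-2^1*3^6 = - 1458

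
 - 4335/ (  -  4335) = 1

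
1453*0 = 0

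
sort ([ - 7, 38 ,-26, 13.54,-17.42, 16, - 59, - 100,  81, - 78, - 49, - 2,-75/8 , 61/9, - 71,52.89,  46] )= [  -  100, -78 , - 71,-59,  -  49,-26, - 17.42,  -  75/8, - 7,-2,  61/9,  13.54,16 , 38, 46 , 52.89,  81 ]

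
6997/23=304 + 5/23 = 304.22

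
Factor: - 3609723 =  - 3^1 * 13^1*92557^1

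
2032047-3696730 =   -  1664683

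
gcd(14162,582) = 194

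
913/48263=913/48263 = 0.02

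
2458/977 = 2458/977 = 2.52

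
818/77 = 10 + 48/77 = 10.62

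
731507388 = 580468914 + 151038474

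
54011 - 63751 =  - 9740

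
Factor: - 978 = - 2^1  *3^1*163^1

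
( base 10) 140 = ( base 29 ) 4o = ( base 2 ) 10001100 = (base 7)260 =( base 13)AA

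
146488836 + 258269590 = 404758426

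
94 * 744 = 69936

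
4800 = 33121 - 28321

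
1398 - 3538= -2140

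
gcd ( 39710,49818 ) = 722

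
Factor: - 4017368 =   -  2^3*502171^1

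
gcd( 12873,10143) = 21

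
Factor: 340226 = 2^1*67^1*2539^1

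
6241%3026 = 189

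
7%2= 1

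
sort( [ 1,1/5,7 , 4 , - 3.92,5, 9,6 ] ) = [-3.92, 1/5,1, 4,5,6,7, 9]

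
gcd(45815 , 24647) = 49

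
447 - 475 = - 28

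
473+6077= 6550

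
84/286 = 42/143 = 0.29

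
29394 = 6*4899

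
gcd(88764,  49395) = 3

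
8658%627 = 507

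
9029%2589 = 1262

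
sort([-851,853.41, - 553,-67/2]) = [ - 851, - 553, -67/2 , 853.41 ] 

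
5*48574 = 242870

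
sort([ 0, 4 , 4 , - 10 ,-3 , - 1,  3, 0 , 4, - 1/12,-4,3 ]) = [ - 10,-4, - 3 , - 1, - 1/12, 0,0 , 3,3,  4 , 4,4 ] 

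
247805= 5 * 49561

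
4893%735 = 483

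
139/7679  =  139/7679 = 0.02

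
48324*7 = 338268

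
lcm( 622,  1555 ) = 3110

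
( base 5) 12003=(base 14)46a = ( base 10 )878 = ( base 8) 1556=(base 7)2363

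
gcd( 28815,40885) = 85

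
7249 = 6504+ 745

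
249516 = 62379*4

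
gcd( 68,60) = 4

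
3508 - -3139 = 6647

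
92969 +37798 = 130767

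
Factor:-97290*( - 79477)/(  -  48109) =  -  2^1 * 3^2 * 5^1*19^1 * 23^1 * 47^2 * 89^1 * 48109^ ( - 1) = -  7732317330/48109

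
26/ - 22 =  - 2  +  9/11 = - 1.18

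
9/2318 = 9/2318 = 0.00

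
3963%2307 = 1656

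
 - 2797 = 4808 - 7605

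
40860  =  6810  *6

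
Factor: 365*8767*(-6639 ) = -3^1 * 5^1*11^1 * 73^1*797^1*2213^1 = - 21244501245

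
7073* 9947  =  70355131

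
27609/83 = 27609/83 = 332.64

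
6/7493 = 6/7493=0.00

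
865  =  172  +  693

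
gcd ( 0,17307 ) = 17307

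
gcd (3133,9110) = 1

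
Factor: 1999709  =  47^1*157^1*271^1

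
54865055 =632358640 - 577493585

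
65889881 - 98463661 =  - 32573780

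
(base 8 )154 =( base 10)108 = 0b1101100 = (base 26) 44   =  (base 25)48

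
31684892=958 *33074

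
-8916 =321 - 9237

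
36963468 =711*51988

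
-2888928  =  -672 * 4299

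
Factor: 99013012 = 2^2*7^1 * 1049^1*3371^1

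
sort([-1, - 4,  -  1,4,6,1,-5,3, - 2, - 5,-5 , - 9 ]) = [-9, - 5,- 5,  -  5,-4, - 2,-1, - 1,1,  3, 4, 6]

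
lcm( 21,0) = 0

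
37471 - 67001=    - 29530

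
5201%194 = 157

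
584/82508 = 146/20627 = 0.01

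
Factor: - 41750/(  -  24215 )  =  2^1*5^2*29^( - 1 ) =50/29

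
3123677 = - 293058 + 3416735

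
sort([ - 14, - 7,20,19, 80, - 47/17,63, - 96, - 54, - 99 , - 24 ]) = [ - 99,-96,-54 ,-24,- 14, - 7,- 47/17,19, 20,63, 80]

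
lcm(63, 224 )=2016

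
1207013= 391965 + 815048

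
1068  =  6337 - 5269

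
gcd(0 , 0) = 0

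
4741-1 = 4740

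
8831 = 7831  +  1000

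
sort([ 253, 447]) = [253, 447 ]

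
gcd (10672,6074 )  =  2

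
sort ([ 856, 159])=[159, 856 ]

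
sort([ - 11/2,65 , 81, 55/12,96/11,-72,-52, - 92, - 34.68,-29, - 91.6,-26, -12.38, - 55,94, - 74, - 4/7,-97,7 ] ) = [ - 97,-92,- 91.6, - 74, - 72, - 55,-52,- 34.68, - 29, - 26,- 12.38, - 11/2,-4/7, 55/12,7,  96/11,65,  81 , 94 ] 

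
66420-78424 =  - 12004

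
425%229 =196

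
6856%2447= 1962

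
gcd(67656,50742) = 16914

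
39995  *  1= 39995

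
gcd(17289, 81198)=9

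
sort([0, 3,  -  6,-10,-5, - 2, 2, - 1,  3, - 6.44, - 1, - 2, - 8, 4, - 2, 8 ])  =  [  -  10, - 8, - 6.44,-6, - 5, - 2, - 2, - 2, - 1, - 1, 0, 2, 3,3,4,8]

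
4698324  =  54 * 87006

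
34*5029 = 170986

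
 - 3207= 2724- 5931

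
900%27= 9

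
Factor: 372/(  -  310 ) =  - 6/5 =-2^1*3^1*5^( - 1 )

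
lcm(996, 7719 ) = 30876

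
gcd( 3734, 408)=2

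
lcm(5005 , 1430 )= 10010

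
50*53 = 2650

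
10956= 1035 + 9921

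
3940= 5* 788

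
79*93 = 7347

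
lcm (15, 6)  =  30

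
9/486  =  1/54  =  0.02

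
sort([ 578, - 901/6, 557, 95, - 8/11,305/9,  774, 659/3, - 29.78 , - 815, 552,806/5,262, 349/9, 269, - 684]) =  [ - 815, - 684, - 901/6, - 29.78,-8/11,305/9,349/9,95,806/5,659/3, 262,269,552, 557,578 , 774]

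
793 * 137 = 108641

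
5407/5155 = 1 + 252/5155 = 1.05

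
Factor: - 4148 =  - 2^2 * 17^1*61^1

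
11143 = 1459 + 9684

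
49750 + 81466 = 131216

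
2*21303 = 42606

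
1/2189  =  1/2189 = 0.00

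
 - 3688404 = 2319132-6007536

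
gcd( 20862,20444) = 38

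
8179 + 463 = 8642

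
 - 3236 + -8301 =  - 11537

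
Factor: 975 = 3^1 * 5^2*13^1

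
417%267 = 150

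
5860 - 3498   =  2362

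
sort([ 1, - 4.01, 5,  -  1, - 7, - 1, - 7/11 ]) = [ - 7,-4.01,  -  1 , - 1,  -  7/11, 1,5 ] 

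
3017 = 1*3017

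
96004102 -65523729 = 30480373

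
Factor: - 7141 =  - 37^1*193^1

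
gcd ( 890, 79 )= 1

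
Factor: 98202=2^1*3^1*13^1*1259^1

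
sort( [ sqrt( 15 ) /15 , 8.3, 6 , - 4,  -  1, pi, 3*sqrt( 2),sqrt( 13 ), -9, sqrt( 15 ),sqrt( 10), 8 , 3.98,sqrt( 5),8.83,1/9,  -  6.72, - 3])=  [ - 9,  -  6.72,-4,-3,-1,1/9,sqrt ( 15)/15,sqrt( 5),  pi,sqrt(10 ),sqrt(13 ),sqrt(15),3.98,3 *sqrt(2 ), 6,  8,8.3,8.83] 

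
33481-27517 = 5964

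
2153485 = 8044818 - 5891333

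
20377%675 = 127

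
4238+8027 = 12265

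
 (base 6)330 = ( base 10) 126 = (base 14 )90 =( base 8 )176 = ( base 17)77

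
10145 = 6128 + 4017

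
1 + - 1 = 0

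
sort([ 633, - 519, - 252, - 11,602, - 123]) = [ - 519 ,-252, - 123,-11, 602,633]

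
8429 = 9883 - 1454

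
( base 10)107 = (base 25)47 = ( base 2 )1101011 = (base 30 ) 3H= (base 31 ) 3E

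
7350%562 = 44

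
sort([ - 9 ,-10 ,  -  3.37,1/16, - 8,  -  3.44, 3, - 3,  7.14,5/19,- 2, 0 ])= [ - 10, - 9,-8, - 3.44,  -  3.37, - 3,  -  2,  0, 1/16, 5/19,3, 7.14 ]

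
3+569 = 572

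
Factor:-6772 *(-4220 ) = 28577840   =  2^4*5^1*211^1*1693^1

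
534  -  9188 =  - 8654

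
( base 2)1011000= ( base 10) 88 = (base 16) 58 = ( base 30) 2s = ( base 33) 2m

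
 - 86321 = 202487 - 288808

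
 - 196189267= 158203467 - 354392734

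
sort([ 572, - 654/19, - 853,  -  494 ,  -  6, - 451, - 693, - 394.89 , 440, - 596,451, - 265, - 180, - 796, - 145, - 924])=[ - 924, - 853, - 796, - 693, - 596, - 494, - 451, - 394.89,-265, - 180, - 145, - 654/19,-6,440,451,572]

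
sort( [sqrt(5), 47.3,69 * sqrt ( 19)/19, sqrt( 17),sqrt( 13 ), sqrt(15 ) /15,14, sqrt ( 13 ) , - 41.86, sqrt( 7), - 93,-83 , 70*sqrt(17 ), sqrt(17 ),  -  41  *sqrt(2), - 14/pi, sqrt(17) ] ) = [- 93 , - 83,- 41*sqrt(2), -41.86,-14/pi,sqrt(15)/15, sqrt(5),sqrt( 7), sqrt(13), sqrt( 13),sqrt(17),sqrt ( 17 ), sqrt(17), 14,69*sqrt(19 )/19,47.3 , 70 * sqrt( 17)]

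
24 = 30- 6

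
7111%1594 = 735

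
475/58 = 8+11/58 = 8.19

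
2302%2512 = 2302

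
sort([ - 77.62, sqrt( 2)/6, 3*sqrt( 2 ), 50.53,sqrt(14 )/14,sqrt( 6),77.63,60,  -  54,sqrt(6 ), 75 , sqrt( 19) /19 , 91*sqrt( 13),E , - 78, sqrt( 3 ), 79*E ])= [ - 78, - 77.62 , - 54,sqrt (19) /19, sqrt(2)/6 , sqrt(14)/14, sqrt( 3),  sqrt (6), sqrt(6 ),  E, 3*sqrt( 2),50.53, 60,75, 77.63, 79*E, 91*sqrt( 13) ]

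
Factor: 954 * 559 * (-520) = - 277308720 = - 2^4* 3^2 * 5^1 * 13^2* 43^1 * 53^1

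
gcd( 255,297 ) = 3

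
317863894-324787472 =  - 6923578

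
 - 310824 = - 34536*9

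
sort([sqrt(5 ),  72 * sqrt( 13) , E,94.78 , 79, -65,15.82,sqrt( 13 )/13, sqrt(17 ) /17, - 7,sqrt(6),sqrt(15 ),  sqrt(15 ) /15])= [ -65, - 7,sqrt( 17 )/17, sqrt(15)/15,sqrt (13)/13,  sqrt(5 ),sqrt( 6 ), E,sqrt( 15 ),15.82,79,94.78, 72 * sqrt(13) ] 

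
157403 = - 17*( - 9259 ) 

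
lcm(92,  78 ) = 3588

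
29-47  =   - 18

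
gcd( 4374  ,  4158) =54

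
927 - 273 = 654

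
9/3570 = 3/1190 = 0.00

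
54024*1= 54024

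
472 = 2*236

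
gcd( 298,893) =1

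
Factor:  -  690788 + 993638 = 302850 = 2^1*3^2*5^2*673^1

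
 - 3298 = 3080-6378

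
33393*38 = 1268934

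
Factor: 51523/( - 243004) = - 67/316  =  - 2^ ( - 2 )*67^1*79^( - 1)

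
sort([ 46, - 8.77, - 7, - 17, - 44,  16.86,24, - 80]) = [ - 80,-44, - 17,  -  8.77, - 7, 16.86,24, 46 ] 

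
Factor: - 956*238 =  - 2^3*7^1*17^1*239^1 = -227528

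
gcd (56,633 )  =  1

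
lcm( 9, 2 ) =18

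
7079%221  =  7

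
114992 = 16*7187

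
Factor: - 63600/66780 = - 2^2*3^(- 1 )*5^1*7^( - 1) = - 20/21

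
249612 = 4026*62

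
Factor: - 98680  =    -  2^3 * 5^1*2467^1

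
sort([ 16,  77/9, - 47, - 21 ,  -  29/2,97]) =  [ - 47, - 21, - 29/2,77/9, 16,97] 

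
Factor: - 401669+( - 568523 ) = -970192= -2^4*60637^1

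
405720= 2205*184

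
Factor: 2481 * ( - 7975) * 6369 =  - 3^2*5^2*11^2*29^1  *  193^1*827^1 = - 126016874775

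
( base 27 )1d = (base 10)40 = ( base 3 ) 1111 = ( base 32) 18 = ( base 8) 50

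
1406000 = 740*1900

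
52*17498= 909896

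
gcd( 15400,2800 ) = 1400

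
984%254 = 222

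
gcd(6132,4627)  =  7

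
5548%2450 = 648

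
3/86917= 3/86917= 0.00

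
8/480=1/60= 0.02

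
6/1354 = 3/677=   0.00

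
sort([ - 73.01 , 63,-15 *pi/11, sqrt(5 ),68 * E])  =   [-73.01, - 15*pi/11,  sqrt(5 ), 63,68*E] 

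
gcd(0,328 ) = 328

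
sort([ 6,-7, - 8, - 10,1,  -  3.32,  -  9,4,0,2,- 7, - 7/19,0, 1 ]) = [-10, - 9, - 8,-7  , -7, - 3.32,-7/19 , 0,0, 1 , 1,2, 4,  6]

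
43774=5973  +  37801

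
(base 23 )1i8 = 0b1110110111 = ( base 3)1022020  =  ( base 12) 673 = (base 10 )951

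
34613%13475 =7663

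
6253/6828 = 6253/6828 = 0.92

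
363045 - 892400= - 529355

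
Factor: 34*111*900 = 3396600 = 2^3* 3^3 * 5^2* 17^1*37^1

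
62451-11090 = 51361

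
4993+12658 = 17651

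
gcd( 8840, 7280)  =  520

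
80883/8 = 10110 + 3/8 = 10110.38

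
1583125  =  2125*745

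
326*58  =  18908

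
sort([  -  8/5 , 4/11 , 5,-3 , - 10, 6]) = [ - 10, - 3, - 8/5, 4/11,5,6]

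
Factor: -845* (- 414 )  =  2^1*3^2*5^1 * 13^2*23^1  =  349830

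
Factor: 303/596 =2^( - 2)*3^1*101^1*149^( - 1 ) 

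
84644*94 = 7956536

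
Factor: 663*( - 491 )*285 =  - 92776905=- 3^2*5^1*13^1*17^1*19^1 * 491^1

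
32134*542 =17416628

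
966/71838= 161/11973  =  0.01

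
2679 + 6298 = 8977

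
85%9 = 4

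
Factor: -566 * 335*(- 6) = 2^2*3^1*5^1 *67^1 * 283^1=1137660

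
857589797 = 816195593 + 41394204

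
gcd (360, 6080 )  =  40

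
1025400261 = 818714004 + 206686257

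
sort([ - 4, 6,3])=[ - 4,3, 6 ] 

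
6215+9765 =15980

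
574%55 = 24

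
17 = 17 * 1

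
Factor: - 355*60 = - 2^2*3^1*5^2*71^1 = - 21300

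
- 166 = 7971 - 8137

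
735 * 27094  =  19914090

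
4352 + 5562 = 9914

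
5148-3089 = 2059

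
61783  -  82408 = - 20625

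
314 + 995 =1309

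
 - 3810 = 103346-107156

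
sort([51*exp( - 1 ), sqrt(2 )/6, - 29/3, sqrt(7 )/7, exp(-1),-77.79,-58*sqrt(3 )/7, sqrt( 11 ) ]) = [ - 77.79, - 58*sqrt( 3)/7, - 29/3, sqrt (2 )/6,exp (  -  1 ), sqrt(7 )/7,sqrt ( 11), 51*exp( - 1 )]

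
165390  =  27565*6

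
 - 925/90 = -185/18 = - 10.28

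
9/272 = 9/272  =  0.03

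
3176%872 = 560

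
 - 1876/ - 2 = 938/1 = 938.00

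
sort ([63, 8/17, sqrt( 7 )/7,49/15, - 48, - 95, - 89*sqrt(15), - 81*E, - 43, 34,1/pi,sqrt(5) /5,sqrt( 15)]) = [ - 89*sqrt ( 15 ), - 81* E,- 95, - 48, - 43,1/pi,  sqrt ( 7 ) /7 , sqrt(5)/5, 8/17, 49/15 , sqrt( 15),34,63]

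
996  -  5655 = - 4659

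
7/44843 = 7/44843 = 0.00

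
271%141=130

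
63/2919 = 3/139= 0.02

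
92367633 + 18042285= 110409918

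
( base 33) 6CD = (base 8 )15437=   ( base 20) h73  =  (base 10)6943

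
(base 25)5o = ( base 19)7G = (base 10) 149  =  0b10010101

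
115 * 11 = 1265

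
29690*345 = 10243050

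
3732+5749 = 9481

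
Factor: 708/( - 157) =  - 2^2*3^1*59^1*157^( - 1) 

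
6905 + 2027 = 8932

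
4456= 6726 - 2270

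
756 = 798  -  42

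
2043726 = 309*6614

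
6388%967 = 586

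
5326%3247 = 2079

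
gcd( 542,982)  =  2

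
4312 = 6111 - 1799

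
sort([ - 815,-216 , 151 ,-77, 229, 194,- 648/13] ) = [ - 815, - 216,-77, - 648/13, 151, 194, 229 ]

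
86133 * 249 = 21447117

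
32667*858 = 28028286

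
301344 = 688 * 438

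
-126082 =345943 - 472025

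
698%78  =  74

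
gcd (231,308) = 77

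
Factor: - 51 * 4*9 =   -  2^2*3^3 * 17^1 = - 1836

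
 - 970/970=-1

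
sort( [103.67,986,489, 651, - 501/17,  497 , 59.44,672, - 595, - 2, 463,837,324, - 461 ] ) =[ - 595,-461, - 501/17 , - 2,59.44, 103.67,324, 463, 489 , 497,651,672 , 837 , 986 ]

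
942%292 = 66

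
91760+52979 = 144739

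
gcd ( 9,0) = 9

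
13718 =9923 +3795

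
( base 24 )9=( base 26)9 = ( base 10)9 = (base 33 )9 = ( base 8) 11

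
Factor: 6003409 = 6003409^1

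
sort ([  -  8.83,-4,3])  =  [  -  8.83, - 4,3]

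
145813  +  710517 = 856330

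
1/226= 1/226 =0.00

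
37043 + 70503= 107546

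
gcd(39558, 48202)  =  2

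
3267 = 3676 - 409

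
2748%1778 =970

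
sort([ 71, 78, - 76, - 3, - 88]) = [-88, - 76, - 3, 71, 78]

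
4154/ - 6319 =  - 1 + 2165/6319 = - 0.66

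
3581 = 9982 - 6401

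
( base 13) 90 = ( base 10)117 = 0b1110101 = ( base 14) 85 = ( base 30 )3R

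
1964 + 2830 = 4794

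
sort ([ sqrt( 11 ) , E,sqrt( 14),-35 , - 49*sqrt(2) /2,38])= [ - 35, - 49*sqrt (2 ) /2, E,  sqrt( 11),sqrt(14), 38] 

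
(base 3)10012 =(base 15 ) 5B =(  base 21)42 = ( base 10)86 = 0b1010110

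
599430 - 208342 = 391088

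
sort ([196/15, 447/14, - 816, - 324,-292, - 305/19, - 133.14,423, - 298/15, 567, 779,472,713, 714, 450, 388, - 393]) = [ - 816, -393, - 324, - 292, - 133.14, - 298/15, - 305/19, 196/15, 447/14, 388, 423,  450, 472, 567, 713,714,  779]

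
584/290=2  +  2/145 = 2.01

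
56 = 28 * 2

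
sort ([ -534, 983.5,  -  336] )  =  [ - 534, - 336, 983.5 ]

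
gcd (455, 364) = 91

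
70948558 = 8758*8101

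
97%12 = 1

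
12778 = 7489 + 5289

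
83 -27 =56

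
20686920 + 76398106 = 97085026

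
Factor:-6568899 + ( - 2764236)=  - 3^2 * 5^1*7^1 *29629^1 = - 9333135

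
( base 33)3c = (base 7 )216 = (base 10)111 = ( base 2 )1101111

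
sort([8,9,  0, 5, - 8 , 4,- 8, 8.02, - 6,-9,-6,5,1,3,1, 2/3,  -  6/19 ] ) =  [- 9,  -  8,- 8, - 6,- 6, - 6/19 , 0,  2/3, 1,1,3, 4,  5, 5, 8,8.02, 9]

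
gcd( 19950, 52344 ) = 6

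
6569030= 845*7774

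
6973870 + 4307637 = 11281507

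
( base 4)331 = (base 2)111101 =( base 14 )45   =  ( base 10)61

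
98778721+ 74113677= 172892398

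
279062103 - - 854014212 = 1133076315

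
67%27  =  13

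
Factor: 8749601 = 7^1 * 1249943^1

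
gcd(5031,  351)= 117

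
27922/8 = 3490 + 1/4 = 3490.25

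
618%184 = 66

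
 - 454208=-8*56776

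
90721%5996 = 781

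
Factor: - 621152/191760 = -826/255= - 2^1*3^( - 1 ) * 5^(-1 )*7^1*17^ ( - 1)*59^1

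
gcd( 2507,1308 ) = 109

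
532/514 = 266/257 = 1.04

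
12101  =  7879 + 4222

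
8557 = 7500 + 1057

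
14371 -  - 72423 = 86794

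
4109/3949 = 1+ 160/3949 = 1.04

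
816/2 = 408 = 408.00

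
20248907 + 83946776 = 104195683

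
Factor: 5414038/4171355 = 2^1*5^( - 1)*7^1* 19^( - 2)*271^1*1427^1*2311^(-1)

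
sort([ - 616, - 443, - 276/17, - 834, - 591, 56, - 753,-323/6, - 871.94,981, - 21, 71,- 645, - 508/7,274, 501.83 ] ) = [ - 871.94, - 834, - 753, - 645,  -  616,  -  591, - 443, - 508/7, - 323/6,-21, - 276/17,56, 71,274, 501.83,981] 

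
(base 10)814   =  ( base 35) n9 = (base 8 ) 1456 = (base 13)4a8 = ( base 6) 3434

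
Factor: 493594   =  2^1*47^1*59^1*89^1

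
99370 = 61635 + 37735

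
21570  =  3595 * 6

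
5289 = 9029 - 3740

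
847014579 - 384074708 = 462939871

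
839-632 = 207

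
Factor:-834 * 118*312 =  - 30704544 = - 2^5*3^2*13^1 * 59^1*139^1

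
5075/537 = 5075/537 = 9.45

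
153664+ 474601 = 628265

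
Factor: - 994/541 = -2^1*7^1*71^1*541^( - 1)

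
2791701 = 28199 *99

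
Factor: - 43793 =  - 43793^1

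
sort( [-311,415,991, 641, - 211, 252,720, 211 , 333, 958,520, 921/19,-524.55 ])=[ - 524.55 , - 311,-211,921/19,211,252,333, 415,520, 641,720,958,991]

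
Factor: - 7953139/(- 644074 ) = 2^ ( - 1 )*41^1 * 193979^1*322037^ (  -  1 ) 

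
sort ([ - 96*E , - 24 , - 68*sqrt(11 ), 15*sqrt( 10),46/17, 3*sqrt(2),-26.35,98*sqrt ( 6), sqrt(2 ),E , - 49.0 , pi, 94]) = [-96 * E, - 68*sqrt( 11), - 49.0,-26.35, - 24 , sqrt( 2), 46/17,  E,  pi,3*sqrt(2 ), 15*sqrt ( 10), 94, 98*sqrt( 6)]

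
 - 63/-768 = 21/256 = 0.08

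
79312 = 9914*8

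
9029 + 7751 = 16780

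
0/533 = 0 = 0.00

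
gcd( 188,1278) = 2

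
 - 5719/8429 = -1 + 2710/8429 = -0.68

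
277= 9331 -9054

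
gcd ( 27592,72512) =8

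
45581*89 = 4056709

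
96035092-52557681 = 43477411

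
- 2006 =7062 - 9068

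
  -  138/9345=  - 1+3069/3115 = -0.01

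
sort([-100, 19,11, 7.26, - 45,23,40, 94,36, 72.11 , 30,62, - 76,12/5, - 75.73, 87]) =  [ - 100,-76, - 75.73,-45, 12/5, 7.26, 11,19, 23,30 , 36, 40, 62,72.11, 87 , 94 ]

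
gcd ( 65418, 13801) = 1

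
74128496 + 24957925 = 99086421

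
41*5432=222712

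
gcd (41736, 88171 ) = 37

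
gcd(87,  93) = 3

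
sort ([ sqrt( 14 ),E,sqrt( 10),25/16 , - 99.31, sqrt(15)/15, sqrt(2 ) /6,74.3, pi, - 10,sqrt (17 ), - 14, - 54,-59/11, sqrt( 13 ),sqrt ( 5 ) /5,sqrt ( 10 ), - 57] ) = [ - 99.31  , - 57, - 54,-14 , - 10, - 59/11, sqrt(2) /6,sqrt(15) /15,sqrt ( 5)/5, 25/16,E,pi, sqrt (10), sqrt( 10 ),sqrt( 13 ), sqrt ( 14), sqrt( 17 ), 74.3 ] 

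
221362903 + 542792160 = 764155063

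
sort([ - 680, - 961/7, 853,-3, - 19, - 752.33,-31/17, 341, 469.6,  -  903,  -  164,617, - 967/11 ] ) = [ -903 , - 752.33, - 680 ,  -  164, - 961/7, - 967/11,  -  19, - 3, - 31/17, 341, 469.6,617, 853]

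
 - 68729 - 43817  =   - 112546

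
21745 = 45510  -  23765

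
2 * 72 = 144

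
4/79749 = 4/79749  =  0.00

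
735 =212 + 523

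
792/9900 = 2/25 = 0.08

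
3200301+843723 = 4044024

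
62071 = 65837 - 3766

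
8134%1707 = 1306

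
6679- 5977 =702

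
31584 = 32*987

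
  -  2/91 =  - 1 + 89/91 = -0.02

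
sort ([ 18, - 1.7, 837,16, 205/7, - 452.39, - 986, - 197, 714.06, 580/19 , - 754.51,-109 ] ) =[ - 986, - 754.51, - 452.39, - 197, - 109, - 1.7, 16, 18, 205/7, 580/19, 714.06, 837] 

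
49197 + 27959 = 77156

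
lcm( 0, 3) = 0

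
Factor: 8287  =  8287^1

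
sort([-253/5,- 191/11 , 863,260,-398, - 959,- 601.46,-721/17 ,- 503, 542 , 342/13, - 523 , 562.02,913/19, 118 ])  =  [ -959, - 601.46, - 523, - 503 ,- 398, - 253/5, - 721/17, - 191/11,342/13,  913/19, 118, 260, 542, 562.02,  863]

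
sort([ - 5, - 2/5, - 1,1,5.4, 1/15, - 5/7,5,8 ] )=[  -  5 ,  -  1,  -  5/7,  -  2/5,1/15,1, 5, 5.4,8 ]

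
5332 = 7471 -2139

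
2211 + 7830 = 10041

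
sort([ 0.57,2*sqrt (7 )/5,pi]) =[ 0.57,2 * sqrt( 7)/5,pi] 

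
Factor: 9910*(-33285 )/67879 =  - 2^1 * 3^1 * 5^2*317^1*991^1*9697^( - 1)=- 47122050/9697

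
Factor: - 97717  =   - 19^1*37^1*139^1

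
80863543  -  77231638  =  3631905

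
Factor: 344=2^3 * 43^1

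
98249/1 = 98249 = 98249.00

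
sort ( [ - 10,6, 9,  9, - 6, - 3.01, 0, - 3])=[ - 10 , - 6, - 3.01, - 3 , 0, 6 , 9,9 ] 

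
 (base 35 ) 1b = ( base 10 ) 46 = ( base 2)101110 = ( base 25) 1l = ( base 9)51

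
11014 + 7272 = 18286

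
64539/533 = 121  +  46/533 = 121.09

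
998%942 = 56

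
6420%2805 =810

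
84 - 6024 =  - 5940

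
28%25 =3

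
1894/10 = 947/5 = 189.40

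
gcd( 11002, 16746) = 2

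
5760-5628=132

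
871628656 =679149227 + 192479429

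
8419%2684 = 367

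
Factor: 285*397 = 3^1*5^1*19^1*397^1 = 113145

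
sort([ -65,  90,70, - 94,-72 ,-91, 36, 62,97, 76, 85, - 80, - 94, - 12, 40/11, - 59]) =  [  -  94 ,-94, -91, - 80, - 72, - 65,-59, - 12, 40/11, 36, 62, 70,76, 85, 90, 97] 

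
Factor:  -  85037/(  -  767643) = 3^( - 1)*41^(-1)*79^(  -  2)*85037^1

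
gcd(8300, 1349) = 1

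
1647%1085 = 562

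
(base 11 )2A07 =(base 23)77F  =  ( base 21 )8GF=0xf27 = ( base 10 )3879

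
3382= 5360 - 1978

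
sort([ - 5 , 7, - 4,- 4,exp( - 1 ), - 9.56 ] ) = [  -  9.56, -5 , - 4,- 4,exp(-1), 7]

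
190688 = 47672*4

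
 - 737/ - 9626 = 737/9626 = 0.08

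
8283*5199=43063317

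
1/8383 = 1/8383=0.00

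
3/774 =1/258 = 0.00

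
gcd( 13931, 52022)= 1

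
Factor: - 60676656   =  -2^4*3^1*373^1 * 3389^1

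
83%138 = 83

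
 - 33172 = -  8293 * 4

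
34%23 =11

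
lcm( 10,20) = 20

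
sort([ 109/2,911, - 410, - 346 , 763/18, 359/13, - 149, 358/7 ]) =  [ - 410,- 346, - 149,359/13,763/18  ,  358/7,109/2,911 ]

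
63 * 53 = 3339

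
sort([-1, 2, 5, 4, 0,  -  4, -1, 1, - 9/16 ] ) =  [ - 4, - 1, - 1, - 9/16 , 0,1,2, 4,5] 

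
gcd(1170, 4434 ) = 6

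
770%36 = 14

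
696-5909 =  - 5213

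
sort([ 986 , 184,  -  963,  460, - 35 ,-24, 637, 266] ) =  [ - 963, - 35, - 24,184, 266,460,  637, 986]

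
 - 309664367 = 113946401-423610768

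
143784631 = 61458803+82325828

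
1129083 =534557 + 594526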